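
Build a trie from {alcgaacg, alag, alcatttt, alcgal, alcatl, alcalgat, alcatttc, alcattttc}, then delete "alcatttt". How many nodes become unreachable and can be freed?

0

A node on "alcatttt"'s path can go only if nothing else ends at it or branches off below it.
Every node on "alcatttt" is still needed (e.g. by "alcattttc"), so nothing is freed.
Nodes removed: 0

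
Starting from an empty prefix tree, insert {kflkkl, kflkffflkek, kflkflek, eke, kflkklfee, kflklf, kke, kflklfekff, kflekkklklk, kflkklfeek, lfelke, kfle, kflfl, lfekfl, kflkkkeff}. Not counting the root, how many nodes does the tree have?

54

For each word, the new-node count is its length minus the longest prefix already in the trie:
  "kflkkl" → 6 new (k, f, l, k, k, l)
  "kflkffflkek" → prefix "kflk" already present; 7 new (f, f, f, l, k, e, k)
  "kflkflek" → prefix "kflkf" already present; 3 new (l, e, k)
  "eke" → 3 new (e, k, e)
  "kflkklfee" → prefix "kflkkl" already present; 3 new (f, e, e)
  "kflklf" → prefix "kflk" already present; 2 new (l, f)
  "kke" → prefix "k" already present; 2 new (k, e)
  "kflklfekff" → prefix "kflklf" already present; 4 new (e, k, f, f)
  "kflekkklklk" → prefix "kfl" already present; 8 new (e, k, k, k, l, k, l, k)
  "kflkklfeek" → prefix "kflkklfee" already present; 1 new (k)
  "lfelke" → 6 new (l, f, e, l, k, e)
  "kfle" → prefix "kfle" already present; 0 new (none)
  "kflfl" → prefix "kfl" already present; 2 new (f, l)
  "lfekfl" → prefix "lfe" already present; 3 new (k, f, l)
  "kflkkkeff" → prefix "kflkk" already present; 4 new (k, e, f, f)
Total nodes = 6 + 7 + 3 + 3 + 3 + 2 + 2 + 4 + 8 + 1 + 6 + 0 + 2 + 3 + 4 = 54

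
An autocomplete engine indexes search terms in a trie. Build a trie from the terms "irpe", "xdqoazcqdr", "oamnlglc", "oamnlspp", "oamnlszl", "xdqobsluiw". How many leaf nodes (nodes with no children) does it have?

6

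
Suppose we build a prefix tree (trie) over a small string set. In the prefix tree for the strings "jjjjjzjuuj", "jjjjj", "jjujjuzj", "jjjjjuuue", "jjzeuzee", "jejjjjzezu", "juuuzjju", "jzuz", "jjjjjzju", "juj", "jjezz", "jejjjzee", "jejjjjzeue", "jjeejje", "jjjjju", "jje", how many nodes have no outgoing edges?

Leaves are exactly the stored words that no other stored word extends.
Those words: "jejjjjzeue", "jejjjjzezu", "jejjjzee", "jjeejje", "jjezz", "jjjjjuuue", "jjjjjzjuuj", "jjujjuzj", "jjzeuzee", "juj", "juuuzjju", "jzuz"
Leaf count: 12

12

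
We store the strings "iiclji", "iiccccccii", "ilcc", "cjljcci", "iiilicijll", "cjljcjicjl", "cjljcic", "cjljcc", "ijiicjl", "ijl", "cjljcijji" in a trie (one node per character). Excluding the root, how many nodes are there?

48

Insert word by word; a character creates a node only if that edge doesn't already exist:
  "iiclji" → 6 new (i, i, c, l, j, i)
  "iiccccccii" → prefix "iic" already present; 7 new (c, c, c, c, c, i, i)
  "ilcc" → prefix "i" already present; 3 new (l, c, c)
  "cjljcci" → 7 new (c, j, l, j, c, c, i)
  "iiilicijll" → prefix "ii" already present; 8 new (i, l, i, c, i, j, l, l)
  "cjljcjicjl" → prefix "cjljc" already present; 5 new (j, i, c, j, l)
  "cjljcic" → prefix "cjljc" already present; 2 new (i, c)
  "cjljcc" → prefix "cjljcc" already present; 0 new (none)
  "ijiicjl" → prefix "i" already present; 6 new (j, i, i, c, j, l)
  "ijl" → prefix "ij" already present; 1 new (l)
  "cjljcijji" → prefix "cjljci" already present; 3 new (j, j, i)
Total nodes = 6 + 7 + 3 + 7 + 8 + 5 + 2 + 0 + 6 + 1 + 3 = 48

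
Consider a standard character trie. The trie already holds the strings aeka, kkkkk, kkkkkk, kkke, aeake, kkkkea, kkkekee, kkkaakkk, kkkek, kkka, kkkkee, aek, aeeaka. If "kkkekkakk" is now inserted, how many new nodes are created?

The longest prefix of "kkkekkakk" already in the trie is "kkkek" (length 5).
Each of the 4 remaining characters creates one node.

4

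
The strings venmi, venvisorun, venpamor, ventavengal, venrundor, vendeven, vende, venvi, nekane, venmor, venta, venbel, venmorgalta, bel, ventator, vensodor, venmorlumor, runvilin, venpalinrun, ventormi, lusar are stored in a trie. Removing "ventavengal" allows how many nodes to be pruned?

6

A node on "ventavengal"'s path can go only if nothing else ends at it or branches off below it.
The suffix "vengal" (6 nodes) is used only by "ventavengal"; the node for "venta" still has the child "t", so pruning stops there.
Nodes removed: 6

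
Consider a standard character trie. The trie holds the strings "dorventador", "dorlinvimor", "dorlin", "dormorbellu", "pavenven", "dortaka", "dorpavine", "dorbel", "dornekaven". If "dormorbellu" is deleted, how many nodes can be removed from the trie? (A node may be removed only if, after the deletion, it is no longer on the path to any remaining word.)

After clearing the end-marker at "dormorbellu", prune upward until reaching a node still needed by another word.
The suffix "morbellu" (8 nodes) is used only by "dormorbellu"; the node for "dor" still has the child "v", so pruning stops there.
Nodes removed: 8

8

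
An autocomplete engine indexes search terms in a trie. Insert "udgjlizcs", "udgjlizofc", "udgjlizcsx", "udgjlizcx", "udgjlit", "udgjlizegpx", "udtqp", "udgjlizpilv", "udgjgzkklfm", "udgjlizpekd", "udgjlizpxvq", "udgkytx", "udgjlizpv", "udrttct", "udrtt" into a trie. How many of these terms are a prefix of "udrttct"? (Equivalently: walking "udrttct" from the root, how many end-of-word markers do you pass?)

Check each prefix of "udrttct" against the stored set — each match is an end-marker on the path.
Prefixes of the query that are stored words: "udrtt", "udrttct"
Count: 2

2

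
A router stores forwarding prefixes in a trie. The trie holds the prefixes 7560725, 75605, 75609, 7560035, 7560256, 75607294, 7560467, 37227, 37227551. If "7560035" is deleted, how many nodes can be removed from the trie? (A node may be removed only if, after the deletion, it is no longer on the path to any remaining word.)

3

A node on "7560035"'s path can go only if nothing else ends at it or branches off below it.
The suffix "035" (3 nodes) is used only by "7560035"; the node for "7560" still has the child "7", so pruning stops there.
Nodes removed: 3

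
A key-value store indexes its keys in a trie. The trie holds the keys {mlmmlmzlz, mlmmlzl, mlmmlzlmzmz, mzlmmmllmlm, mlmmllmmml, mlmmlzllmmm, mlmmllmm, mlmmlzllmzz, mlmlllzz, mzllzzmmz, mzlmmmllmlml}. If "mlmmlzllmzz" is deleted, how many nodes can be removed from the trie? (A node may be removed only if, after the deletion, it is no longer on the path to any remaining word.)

Walk "mlmmlzllmzz" from the leaf back toward the root, removing each node that no remaining word uses.
The suffix "zz" (2 nodes) is used only by "mlmmlzllmzz"; the node for "mlmmlzllm" still has the child "m", so pruning stops there.
Nodes removed: 2

2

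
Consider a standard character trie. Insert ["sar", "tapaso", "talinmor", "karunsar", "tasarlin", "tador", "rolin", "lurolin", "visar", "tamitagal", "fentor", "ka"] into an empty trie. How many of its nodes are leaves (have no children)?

Leaves are exactly the stored words that no other stored word extends.
Those words: "fentor", "karunsar", "lurolin", "rolin", "sar", "tador", "talinmor", "tamitagal", "tapaso", "tasarlin", "visar"
Leaf count: 11

11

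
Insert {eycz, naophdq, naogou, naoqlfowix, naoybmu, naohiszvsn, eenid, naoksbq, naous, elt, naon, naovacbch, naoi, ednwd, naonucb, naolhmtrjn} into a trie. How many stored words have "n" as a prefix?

12

Walk to "n"; the words in its subtree are exactly those with that prefix.
Words under "n": naogou, naohiszvsn, naoi, naoksbq, naolhmtrjn, naon, naonucb, naophdq, naoqlfowix, naous, naovacbch, naoybmu
Count: 12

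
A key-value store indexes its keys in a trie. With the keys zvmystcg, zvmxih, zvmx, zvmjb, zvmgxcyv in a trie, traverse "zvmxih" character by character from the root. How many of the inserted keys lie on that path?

Traverse "zvmxih" character by character; count nodes along the way that are marked as word ends.
Prefixes of the query that are stored words: "zvmx", "zvmxih"
Count: 2

2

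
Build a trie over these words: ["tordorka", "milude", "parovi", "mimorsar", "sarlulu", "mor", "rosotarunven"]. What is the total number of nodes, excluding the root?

Insert word by word; a character creates a node only if that edge doesn't already exist:
  "tordorka" → 8 new (t, o, r, d, o, r, k, a)
  "milude" → 6 new (m, i, l, u, d, e)
  "parovi" → 6 new (p, a, r, o, v, i)
  "mimorsar" → prefix "mi" already present; 6 new (m, o, r, s, a, r)
  "sarlulu" → 7 new (s, a, r, l, u, l, u)
  "mor" → prefix "m" already present; 2 new (o, r)
  "rosotarunven" → 12 new (r, o, s, o, t, a, r, u, n, v, e, n)
Total nodes = 8 + 6 + 6 + 6 + 7 + 2 + 12 = 47

47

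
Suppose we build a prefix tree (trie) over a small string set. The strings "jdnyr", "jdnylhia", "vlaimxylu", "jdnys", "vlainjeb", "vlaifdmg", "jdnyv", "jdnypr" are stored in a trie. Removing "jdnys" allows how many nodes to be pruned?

Walk "jdnys" from the leaf back toward the root, removing each node that no remaining word uses.
The suffix "s" (1 node) is used only by "jdnys"; the node for "jdny" still has the child "r", so pruning stops there.
Nodes removed: 1

1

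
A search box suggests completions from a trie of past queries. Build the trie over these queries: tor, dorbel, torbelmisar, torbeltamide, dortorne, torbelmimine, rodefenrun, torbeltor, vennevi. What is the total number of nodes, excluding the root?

Count nodes per top-level branch (shared prefixes stored once):
  'd'-branch (dorbel, dortorne): 11 nodes
  'r'-branch (rodefenrun): 10 nodes
  't'-branch (tor, torbelmimine, torbelmisar, torbeltamide, torbeltor): 23 nodes
  'v'-branch (vennevi): 7 nodes
Sum: 51

51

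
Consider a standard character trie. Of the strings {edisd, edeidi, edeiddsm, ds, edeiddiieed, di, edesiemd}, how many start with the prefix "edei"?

Filter for entries beginning with "edei":
Words under "edei": edeiddiieed, edeiddsm, edeidi
Count: 3

3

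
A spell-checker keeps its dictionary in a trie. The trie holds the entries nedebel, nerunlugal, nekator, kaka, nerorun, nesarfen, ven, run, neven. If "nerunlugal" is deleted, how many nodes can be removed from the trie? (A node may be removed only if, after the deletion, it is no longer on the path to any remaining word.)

7

After clearing the end-marker at "nerunlugal", prune upward until reaching a node still needed by another word.
The suffix "unlugal" (7 nodes) is used only by "nerunlugal"; the node for "ner" still has the child "o", so pruning stops there.
Nodes removed: 7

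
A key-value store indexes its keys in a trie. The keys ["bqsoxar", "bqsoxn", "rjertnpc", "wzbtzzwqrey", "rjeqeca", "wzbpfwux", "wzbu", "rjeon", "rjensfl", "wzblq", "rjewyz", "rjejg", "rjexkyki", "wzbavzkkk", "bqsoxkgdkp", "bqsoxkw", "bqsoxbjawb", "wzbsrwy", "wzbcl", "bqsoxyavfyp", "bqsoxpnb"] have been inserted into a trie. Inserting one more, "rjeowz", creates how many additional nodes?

Walking "rjeowz" from the root, the first 4 characters ("rjeo") follow existing edges; "w" is the first miss.
Each of the 2 remaining characters creates one node.

2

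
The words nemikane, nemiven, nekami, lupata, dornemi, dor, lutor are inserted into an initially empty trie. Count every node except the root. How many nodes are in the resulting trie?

For each word, the new-node count is its length minus the longest prefix already in the trie:
  "nemikane" → 8 new (n, e, m, i, k, a, n, e)
  "nemiven" → prefix "nemi" already present; 3 new (v, e, n)
  "nekami" → prefix "ne" already present; 4 new (k, a, m, i)
  "lupata" → 6 new (l, u, p, a, t, a)
  "dornemi" → 7 new (d, o, r, n, e, m, i)
  "dor" → prefix "dor" already present; 0 new (none)
  "lutor" → prefix "lu" already present; 3 new (t, o, r)
Total nodes = 8 + 3 + 4 + 6 + 7 + 0 + 3 = 31

31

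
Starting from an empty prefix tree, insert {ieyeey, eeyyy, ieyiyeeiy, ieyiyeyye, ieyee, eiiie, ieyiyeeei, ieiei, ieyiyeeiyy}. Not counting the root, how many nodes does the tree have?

30

Trace insertions, counting only characters that open a new branch:
  "ieyeey" → 6 new (i, e, y, e, e, y)
  "eeyyy" → 5 new (e, e, y, y, y)
  "ieyiyeeiy" → prefix "iey" already present; 6 new (i, y, e, e, i, y)
  "ieyiyeyye" → prefix "ieyiye" already present; 3 new (y, y, e)
  "ieyee" → prefix "ieyee" already present; 0 new (none)
  "eiiie" → prefix "e" already present; 4 new (i, i, i, e)
  "ieyiyeeei" → prefix "ieyiyee" already present; 2 new (e, i)
  "ieiei" → prefix "ie" already present; 3 new (i, e, i)
  "ieyiyeeiyy" → prefix "ieyiyeeiy" already present; 1 new (y)
Total nodes = 6 + 5 + 6 + 3 + 0 + 4 + 2 + 3 + 1 = 30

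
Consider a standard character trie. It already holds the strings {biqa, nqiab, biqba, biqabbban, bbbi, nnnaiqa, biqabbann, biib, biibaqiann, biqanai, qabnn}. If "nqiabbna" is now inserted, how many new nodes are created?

"nqiab" is already a path in the trie; the remaining "bna" must be added.
New nodes needed: |"nqiabbna"| − 5 = 8 − 5 = 3.

3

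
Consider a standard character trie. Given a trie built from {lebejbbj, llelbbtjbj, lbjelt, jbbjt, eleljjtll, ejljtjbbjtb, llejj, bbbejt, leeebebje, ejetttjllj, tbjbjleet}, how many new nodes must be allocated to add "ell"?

1

The longest prefix of "ell" already in the trie is "el" (length 2).
Each of the 1 remaining characters creates one node.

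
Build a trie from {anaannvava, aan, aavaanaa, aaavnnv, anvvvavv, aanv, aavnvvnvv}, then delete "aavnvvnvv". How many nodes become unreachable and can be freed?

After clearing the end-marker at "aavnvvnvv", prune upward until reaching a node still needed by another word.
The suffix "nvvnvv" (6 nodes) is used only by "aavnvvnvv"; the node for "aav" still has the child "a", so pruning stops there.
Nodes removed: 6

6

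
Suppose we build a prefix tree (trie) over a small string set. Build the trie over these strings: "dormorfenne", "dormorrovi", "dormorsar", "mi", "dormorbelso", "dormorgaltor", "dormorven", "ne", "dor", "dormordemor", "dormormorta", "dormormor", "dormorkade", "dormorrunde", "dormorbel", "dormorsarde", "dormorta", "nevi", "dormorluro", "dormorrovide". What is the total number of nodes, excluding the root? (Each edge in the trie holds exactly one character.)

Count nodes per top-level branch (shared prefixes stored once):
  'd'-branch (dor, dormorbel, dormorbelso, dormordemor, dormorfenne, dormorgaltor, dormorkade, dormorluro, dormormor, dormormorta, dormorrovi, dormorrovide, dormorrunde, dormorsar, dormorsarde, dormorta, dormorven): 60 nodes
  'm'-branch (mi): 2 nodes
  'n'-branch (ne, nevi): 4 nodes
Sum: 66

66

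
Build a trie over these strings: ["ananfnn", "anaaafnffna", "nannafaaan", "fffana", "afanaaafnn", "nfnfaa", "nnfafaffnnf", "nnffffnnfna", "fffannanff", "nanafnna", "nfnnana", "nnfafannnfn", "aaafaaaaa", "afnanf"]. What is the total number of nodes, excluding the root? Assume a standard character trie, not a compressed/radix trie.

94

Trace insertions, counting only characters that open a new branch:
  "ananfnn" → 7 new (a, n, a, n, f, n, n)
  "anaaafnffna" → prefix "ana" already present; 8 new (a, a, f, n, f, f, n, a)
  "nannafaaan" → 10 new (n, a, n, n, a, f, a, a, a, n)
  "fffana" → 6 new (f, f, f, a, n, a)
  "afanaaafnn" → prefix "a" already present; 9 new (f, a, n, a, a, a, f, n, n)
  "nfnfaa" → prefix "n" already present; 5 new (f, n, f, a, a)
  "nnfafaffnnf" → prefix "n" already present; 10 new (n, f, a, f, a, f, f, n, n, f)
  "nnffffnnfna" → prefix "nnf" already present; 8 new (f, f, f, n, n, f, n, a)
  "fffannanff" → prefix "fffan" already present; 5 new (n, a, n, f, f)
  "nanafnna" → prefix "nan" already present; 5 new (a, f, n, n, a)
  "nfnnana" → prefix "nfn" already present; 4 new (n, a, n, a)
  "nnfafannnfn" → prefix "nnfafa" already present; 5 new (n, n, n, f, n)
  "aaafaaaaa" → prefix "a" already present; 8 new (a, a, f, a, a, a, a, a)
  "afnanf" → prefix "af" already present; 4 new (n, a, n, f)
Total nodes = 7 + 8 + 10 + 6 + 9 + 5 + 10 + 8 + 5 + 5 + 4 + 5 + 8 + 4 = 94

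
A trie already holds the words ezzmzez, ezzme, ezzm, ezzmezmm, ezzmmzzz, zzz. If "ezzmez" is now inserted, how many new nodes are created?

Every character of "ezzmez" already lies on an existing path (it is a prefix of some stored word).
No new nodes are needed: 0.

0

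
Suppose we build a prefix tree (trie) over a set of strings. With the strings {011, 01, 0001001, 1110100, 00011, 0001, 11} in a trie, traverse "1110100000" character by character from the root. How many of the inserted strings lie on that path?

2

Traverse "1110100000" character by character; count nodes along the way that are marked as word ends.
Prefixes of the query that are stored words: "11", "1110100"
Count: 2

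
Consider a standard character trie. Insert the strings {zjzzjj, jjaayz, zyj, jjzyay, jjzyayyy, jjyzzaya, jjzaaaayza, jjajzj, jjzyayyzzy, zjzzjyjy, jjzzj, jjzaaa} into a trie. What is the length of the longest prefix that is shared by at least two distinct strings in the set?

The deepest shared node is where two words last agree before diverging.
e.g. "jjzyayyy" and "jjzyayyzzy" share the prefix "jjzyayy" of length 7; no pair shares a longer one.
Longest shared-prefix length: 7

7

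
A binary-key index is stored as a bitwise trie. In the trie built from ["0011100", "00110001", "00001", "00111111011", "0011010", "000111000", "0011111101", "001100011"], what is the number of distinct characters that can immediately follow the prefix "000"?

2

Walk "000" from the root, arriving at one node.
Characters that immediately follow "000" among the stored strings: {0, 1}.
That node has 2 child edges.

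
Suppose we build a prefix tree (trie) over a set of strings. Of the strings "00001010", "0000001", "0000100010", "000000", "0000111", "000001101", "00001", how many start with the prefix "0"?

7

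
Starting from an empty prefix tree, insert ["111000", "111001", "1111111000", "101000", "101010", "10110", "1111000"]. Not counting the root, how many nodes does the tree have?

Count nodes per top-level branch (shared prefixes stored once):
  '1'-branch (101000, 101010, 10110, 111000, 111001, 1111000, 1111111000): 26 nodes
Sum: 26

26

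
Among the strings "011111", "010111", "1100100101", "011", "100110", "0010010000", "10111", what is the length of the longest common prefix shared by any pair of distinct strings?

3

Equivalently: take the maximum, over all pairs, of their longest common prefix length.
e.g. "011" and "011111" share the prefix "011" of length 3; no pair shares a longer one.
Longest shared-prefix length: 3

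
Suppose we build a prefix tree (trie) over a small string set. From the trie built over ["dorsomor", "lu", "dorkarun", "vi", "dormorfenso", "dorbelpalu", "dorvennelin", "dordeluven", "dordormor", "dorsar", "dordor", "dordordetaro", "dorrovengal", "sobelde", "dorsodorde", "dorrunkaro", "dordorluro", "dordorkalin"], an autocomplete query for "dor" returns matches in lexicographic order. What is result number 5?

Filter for "dor…" and sort: "dorbelpalu", "dordeluven", "dordor", "dordordetaro", "dordorkalin", "dordorluro", "dordormor", "dorkarun", "dormorfenso", "dorrovengal", "dorrunkaro", "dorsar", "dorsodorde", "dorsomor", "dorvennelin"
The 5th is dordorkalin.

dordorkalin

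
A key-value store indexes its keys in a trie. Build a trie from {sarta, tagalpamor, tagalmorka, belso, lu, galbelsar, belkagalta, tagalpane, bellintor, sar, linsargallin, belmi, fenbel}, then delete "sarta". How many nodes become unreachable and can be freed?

2

After clearing the end-marker at "sarta", prune upward until reaching a node still needed by another word.
The suffix "ta" (2 nodes) is used only by "sarta"; "sar" is itself a stored word, so pruning stops there.
Nodes removed: 2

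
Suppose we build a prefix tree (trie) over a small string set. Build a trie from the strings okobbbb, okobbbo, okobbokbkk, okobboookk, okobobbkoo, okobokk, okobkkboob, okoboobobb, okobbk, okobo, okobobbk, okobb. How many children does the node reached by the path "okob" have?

3

Follow the path "okob" to its node, then look at its outgoing edges.
Characters that immediately follow "okob" among the stored strings: {b, k, o}.
That node has 3 child edges.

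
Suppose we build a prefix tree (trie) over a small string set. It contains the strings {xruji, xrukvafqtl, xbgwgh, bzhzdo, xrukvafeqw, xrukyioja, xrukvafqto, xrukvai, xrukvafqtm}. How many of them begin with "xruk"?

Walk to "xruk"; the words in its subtree are exactly those with that prefix.
Matches: "xrukvafeqw", "xrukvafqtl", "xrukvafqtm", "xrukvafqto", "xrukvai", "xrukyioja"
Count: 6

6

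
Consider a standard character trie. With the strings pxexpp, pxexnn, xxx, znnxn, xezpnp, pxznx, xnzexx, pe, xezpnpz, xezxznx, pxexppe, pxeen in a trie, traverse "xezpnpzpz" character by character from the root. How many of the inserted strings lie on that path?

2

Check each prefix of "xezpnpzpz" against the stored set — each match is an end-marker on the path.
Prefixes of the query that are stored words: "xezpnp", "xezpnpz"
Count: 2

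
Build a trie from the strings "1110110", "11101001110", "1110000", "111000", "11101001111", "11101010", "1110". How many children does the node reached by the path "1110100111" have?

Walk "1110100111" from the root, arriving at one node.
Distinct next characters after "1110100111": 0, 1.
That node has 2 child edges.

2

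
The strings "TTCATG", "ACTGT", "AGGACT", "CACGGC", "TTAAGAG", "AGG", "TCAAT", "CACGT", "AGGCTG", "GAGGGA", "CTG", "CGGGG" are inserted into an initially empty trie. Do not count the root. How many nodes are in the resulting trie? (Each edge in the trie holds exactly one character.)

Insert word by word; a character creates a node only if that edge doesn't already exist:
  "TTCATG" → 6 new (T, T, C, A, T, G)
  "ACTGT" → 5 new (A, C, T, G, T)
  "AGGACT" → prefix "A" already present; 5 new (G, G, A, C, T)
  "CACGGC" → 6 new (C, A, C, G, G, C)
  "TTAAGAG" → prefix "TT" already present; 5 new (A, A, G, A, G)
  "AGG" → prefix "AGG" already present; 0 new (none)
  "TCAAT" → prefix "T" already present; 4 new (C, A, A, T)
  "CACGT" → prefix "CACG" already present; 1 new (T)
  "AGGCTG" → prefix "AGG" already present; 3 new (C, T, G)
  "GAGGGA" → 6 new (G, A, G, G, G, A)
  "CTG" → prefix "C" already present; 2 new (T, G)
  "CGGGG" → prefix "C" already present; 4 new (G, G, G, G)
Total nodes = 6 + 5 + 5 + 6 + 5 + 0 + 4 + 1 + 3 + 6 + 2 + 4 = 47

47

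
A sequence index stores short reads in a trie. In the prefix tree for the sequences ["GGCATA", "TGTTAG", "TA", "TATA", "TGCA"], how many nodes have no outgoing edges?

Leaves are exactly the stored words that no other stored word extends.
Those words: "GGCATA", "TATA", "TGCA", "TGTTAG"
Leaf count: 4

4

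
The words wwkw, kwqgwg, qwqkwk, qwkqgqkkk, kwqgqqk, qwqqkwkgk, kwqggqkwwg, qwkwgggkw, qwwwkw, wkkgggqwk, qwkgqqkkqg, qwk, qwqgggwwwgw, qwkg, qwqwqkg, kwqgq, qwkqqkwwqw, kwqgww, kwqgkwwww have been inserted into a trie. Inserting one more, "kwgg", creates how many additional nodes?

"kw" is already a path in the trie; the remaining "gg" must be added.
New nodes needed: |"kwgg"| − 2 = 4 − 2 = 2.

2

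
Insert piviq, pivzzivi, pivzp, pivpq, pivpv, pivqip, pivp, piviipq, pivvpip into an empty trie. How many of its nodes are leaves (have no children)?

Leaves are exactly the stored words that no other stored word extends.
Those words: "piviipq", "piviq", "pivpq", "pivpv", "pivqip", "pivvpip", "pivzp", "pivzzivi"
Leaf count: 8

8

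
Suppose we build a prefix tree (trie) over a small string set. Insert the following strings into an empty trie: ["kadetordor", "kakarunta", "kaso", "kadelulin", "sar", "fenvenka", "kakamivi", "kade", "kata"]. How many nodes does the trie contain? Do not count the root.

41

Insert word by word; a character creates a node only if that edge doesn't already exist:
  "kadetordor" → 10 new (k, a, d, e, t, o, r, d, o, r)
  "kakarunta" → prefix "ka" already present; 7 new (k, a, r, u, n, t, a)
  "kaso" → prefix "ka" already present; 2 new (s, o)
  "kadelulin" → prefix "kade" already present; 5 new (l, u, l, i, n)
  "sar" → 3 new (s, a, r)
  "fenvenka" → 8 new (f, e, n, v, e, n, k, a)
  "kakamivi" → prefix "kaka" already present; 4 new (m, i, v, i)
  "kade" → prefix "kade" already present; 0 new (none)
  "kata" → prefix "ka" already present; 2 new (t, a)
Total nodes = 10 + 7 + 2 + 5 + 3 + 8 + 4 + 0 + 2 = 41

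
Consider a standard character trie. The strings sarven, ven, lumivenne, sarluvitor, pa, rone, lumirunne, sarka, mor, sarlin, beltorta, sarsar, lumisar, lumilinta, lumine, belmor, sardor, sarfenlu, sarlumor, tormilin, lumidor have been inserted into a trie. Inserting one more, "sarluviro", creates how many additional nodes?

Walking "sarluviro" from the root, the first 7 characters ("sarluvi") follow existing edges; "r" is the first miss.
Each of the 2 remaining characters creates one node.

2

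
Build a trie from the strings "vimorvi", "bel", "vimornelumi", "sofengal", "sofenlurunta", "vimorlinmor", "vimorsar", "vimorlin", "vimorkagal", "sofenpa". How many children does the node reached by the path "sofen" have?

Follow the path "sofen" to its node, then look at its outgoing edges.
Characters that immediately follow "sofen" among the stored strings: {g, l, p}.
That node has 3 child edges.

3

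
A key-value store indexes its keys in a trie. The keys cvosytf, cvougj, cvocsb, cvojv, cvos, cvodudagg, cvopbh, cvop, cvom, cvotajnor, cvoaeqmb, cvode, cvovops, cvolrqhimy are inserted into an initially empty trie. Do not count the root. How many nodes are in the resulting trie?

48

For each word, the new-node count is its length minus the longest prefix already in the trie:
  "cvosytf" → 7 new (c, v, o, s, y, t, f)
  "cvougj" → prefix "cvo" already present; 3 new (u, g, j)
  "cvocsb" → prefix "cvo" already present; 3 new (c, s, b)
  "cvojv" → prefix "cvo" already present; 2 new (j, v)
  "cvos" → prefix "cvos" already present; 0 new (none)
  "cvodudagg" → prefix "cvo" already present; 6 new (d, u, d, a, g, g)
  "cvopbh" → prefix "cvo" already present; 3 new (p, b, h)
  "cvop" → prefix "cvop" already present; 0 new (none)
  "cvom" → prefix "cvo" already present; 1 new (m)
  "cvotajnor" → prefix "cvo" already present; 6 new (t, a, j, n, o, r)
  "cvoaeqmb" → prefix "cvo" already present; 5 new (a, e, q, m, b)
  "cvode" → prefix "cvod" already present; 1 new (e)
  "cvovops" → prefix "cvo" already present; 4 new (v, o, p, s)
  "cvolrqhimy" → prefix "cvo" already present; 7 new (l, r, q, h, i, m, y)
Total nodes = 7 + 3 + 3 + 2 + 0 + 6 + 3 + 0 + 1 + 6 + 5 + 1 + 4 + 7 = 48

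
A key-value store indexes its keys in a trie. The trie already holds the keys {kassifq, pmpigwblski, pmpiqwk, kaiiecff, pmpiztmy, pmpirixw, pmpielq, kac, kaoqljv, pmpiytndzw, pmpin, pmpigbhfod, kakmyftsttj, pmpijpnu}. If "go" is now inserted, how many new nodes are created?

2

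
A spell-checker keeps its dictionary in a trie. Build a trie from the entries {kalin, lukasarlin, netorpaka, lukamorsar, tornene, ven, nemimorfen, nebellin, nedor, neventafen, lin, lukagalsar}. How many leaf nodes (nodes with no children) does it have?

12

Leaves are exactly the stored words that no other stored word extends.
Those words: "kalin", "lin", "lukagalsar", "lukamorsar", "lukasarlin", "nebellin", "nedor", "nemimorfen", "netorpaka", "neventafen", "tornene", "ven"
Leaf count: 12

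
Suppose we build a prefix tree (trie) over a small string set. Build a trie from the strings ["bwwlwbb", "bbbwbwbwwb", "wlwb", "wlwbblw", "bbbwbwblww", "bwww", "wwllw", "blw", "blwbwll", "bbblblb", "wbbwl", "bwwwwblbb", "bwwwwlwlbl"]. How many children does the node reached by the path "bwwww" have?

Follow the path "bwwww" to its node, then look at its outgoing edges.
Distinct next characters after "bwwww": b, l.
That node has 2 child edges.

2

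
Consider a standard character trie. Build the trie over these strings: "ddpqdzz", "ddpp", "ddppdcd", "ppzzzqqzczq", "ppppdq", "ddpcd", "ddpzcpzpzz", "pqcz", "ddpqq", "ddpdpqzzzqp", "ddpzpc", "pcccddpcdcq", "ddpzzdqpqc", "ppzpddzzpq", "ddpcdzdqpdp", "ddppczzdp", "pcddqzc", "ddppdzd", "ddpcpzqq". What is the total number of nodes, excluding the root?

94

Count nodes per top-level branch (shared prefixes stored once):
  'd'-branch (ddpcd, ddpcdzdqpdp, ddpcpzqq, ddpdpqzzzqp, ddpp, ddppczzdp, ddppdcd, ddppdzd, ddpqdzz, ddpqq, ddpzcpzpzz, ddpzpc, ddpzzdqpqc): 54 nodes
  'p'-branch (pcccddpcdcq, pcddqzc, ppppdq, ppzpddzzpq, ppzzzqqzczq, pqcz): 40 nodes
Sum: 94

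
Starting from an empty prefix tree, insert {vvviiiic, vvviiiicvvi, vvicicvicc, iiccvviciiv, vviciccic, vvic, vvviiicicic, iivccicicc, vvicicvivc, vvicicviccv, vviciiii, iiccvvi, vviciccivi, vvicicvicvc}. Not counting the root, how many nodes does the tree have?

Insert word by word; a character creates a node only if that edge doesn't already exist:
  "vvviiiic" → 8 new (v, v, v, i, i, i, i, c)
  "vvviiiicvvi" → prefix "vvviiiic" already present; 3 new (v, v, i)
  "vvicicvicc" → prefix "vv" already present; 8 new (i, c, i, c, v, i, c, c)
  "iiccvviciiv" → 11 new (i, i, c, c, v, v, i, c, i, i, v)
  "vviciccic" → prefix "vvicic" already present; 3 new (c, i, c)
  "vvic" → prefix "vvic" already present; 0 new (none)
  "vvviiicicic" → prefix "vvviii" already present; 5 new (c, i, c, i, c)
  "iivccicicc" → prefix "ii" already present; 8 new (v, c, c, i, c, i, c, c)
  "vvicicvivc" → prefix "vvicicvi" already present; 2 new (v, c)
  "vvicicviccv" → prefix "vvicicvicc" already present; 1 new (v)
  "vviciiii" → prefix "vvici" already present; 3 new (i, i, i)
  "iiccvvi" → prefix "iiccvvi" already present; 0 new (none)
  "vviciccivi" → prefix "vvicicci" already present; 2 new (v, i)
  "vvicicvicvc" → prefix "vvicicvic" already present; 2 new (v, c)
Total nodes = 8 + 3 + 8 + 11 + 3 + 0 + 5 + 8 + 2 + 1 + 3 + 0 + 2 + 2 = 56

56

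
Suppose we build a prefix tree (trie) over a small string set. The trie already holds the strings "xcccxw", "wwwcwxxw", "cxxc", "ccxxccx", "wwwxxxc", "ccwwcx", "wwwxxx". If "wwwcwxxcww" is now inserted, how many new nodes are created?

3

The longest prefix of "wwwcwxxcww" already in the trie is "wwwcwxx" (length 7).
Each of the 3 remaining characters creates one node.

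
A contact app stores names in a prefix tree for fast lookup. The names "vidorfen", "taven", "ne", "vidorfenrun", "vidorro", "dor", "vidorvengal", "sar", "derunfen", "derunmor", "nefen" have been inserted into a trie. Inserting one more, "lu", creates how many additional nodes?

"lu" shares no prefix with any stored word, so all 2 characters open new nodes.
2 − 0 = 2 new nodes.

2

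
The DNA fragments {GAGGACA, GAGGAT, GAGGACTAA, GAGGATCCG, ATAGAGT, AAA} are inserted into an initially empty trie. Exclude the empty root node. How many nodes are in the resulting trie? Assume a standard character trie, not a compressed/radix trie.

Count nodes per top-level branch (shared prefixes stored once):
  'A'-branch (AAA, ATAGAGT): 9 nodes
  'G'-branch (GAGGACA, GAGGACTAA, GAGGAT, GAGGATCCG): 14 nodes
Sum: 23

23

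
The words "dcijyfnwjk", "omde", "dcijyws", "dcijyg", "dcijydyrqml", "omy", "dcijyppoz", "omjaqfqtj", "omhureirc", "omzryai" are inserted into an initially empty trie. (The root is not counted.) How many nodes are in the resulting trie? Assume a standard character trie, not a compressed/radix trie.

Insert word by word; a character creates a node only if that edge doesn't already exist:
  "dcijyfnwjk" → 10 new (d, c, i, j, y, f, n, w, j, k)
  "omde" → 4 new (o, m, d, e)
  "dcijyws" → prefix "dcijy" already present; 2 new (w, s)
  "dcijyg" → prefix "dcijy" already present; 1 new (g)
  "dcijydyrqml" → prefix "dcijy" already present; 6 new (d, y, r, q, m, l)
  "omy" → prefix "om" already present; 1 new (y)
  "dcijyppoz" → prefix "dcijy" already present; 4 new (p, p, o, z)
  "omjaqfqtj" → prefix "om" already present; 7 new (j, a, q, f, q, t, j)
  "omhureirc" → prefix "om" already present; 7 new (h, u, r, e, i, r, c)
  "omzryai" → prefix "om" already present; 5 new (z, r, y, a, i)
Total nodes = 10 + 4 + 2 + 1 + 6 + 1 + 4 + 7 + 7 + 5 = 47

47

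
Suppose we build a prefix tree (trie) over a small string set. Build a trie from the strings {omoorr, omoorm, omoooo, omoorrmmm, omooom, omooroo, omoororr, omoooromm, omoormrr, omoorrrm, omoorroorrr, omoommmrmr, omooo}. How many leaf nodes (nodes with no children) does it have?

10

A leaf is a node with no children — equivalently, the end of a word that is not a proper prefix of any other stored word.
Those words: "omoommmrmr", "omooom", "omoooo", "omoooromm", "omoormrr", "omooroo", "omoororr", "omoorrmmm", "omoorroorrr", "omoorrrm"
Leaf count: 10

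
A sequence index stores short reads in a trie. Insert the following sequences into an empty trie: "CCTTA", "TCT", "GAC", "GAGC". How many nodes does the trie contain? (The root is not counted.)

13

For each word, the new-node count is its length minus the longest prefix already in the trie:
  "CCTTA" → 5 new (C, C, T, T, A)
  "TCT" → 3 new (T, C, T)
  "GAC" → 3 new (G, A, C)
  "GAGC" → prefix "GA" already present; 2 new (G, C)
Total nodes = 5 + 3 + 3 + 2 = 13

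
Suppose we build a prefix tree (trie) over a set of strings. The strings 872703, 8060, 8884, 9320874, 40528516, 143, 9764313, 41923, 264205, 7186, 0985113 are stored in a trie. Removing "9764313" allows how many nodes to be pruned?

6

Walk "9764313" from the leaf back toward the root, removing each node that no remaining word uses.
The suffix "764313" (6 nodes) is used only by "9764313"; the node for "9" still has the child "3", so pruning stops there.
Nodes removed: 6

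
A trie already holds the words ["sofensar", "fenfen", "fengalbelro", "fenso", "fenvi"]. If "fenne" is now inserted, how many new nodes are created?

2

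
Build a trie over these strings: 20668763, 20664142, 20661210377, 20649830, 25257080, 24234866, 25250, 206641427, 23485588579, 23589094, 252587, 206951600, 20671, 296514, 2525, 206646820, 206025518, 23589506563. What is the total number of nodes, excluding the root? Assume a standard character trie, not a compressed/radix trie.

87

Insert word by word; a character creates a node only if that edge doesn't already exist:
  "20668763" → 8 new (2, 0, 6, 6, 8, 7, 6, 3)
  "20664142" → prefix "2066" already present; 4 new (4, 1, 4, 2)
  "20661210377" → prefix "2066" already present; 7 new (1, 2, 1, 0, 3, 7, 7)
  "20649830" → prefix "206" already present; 5 new (4, 9, 8, 3, 0)
  "25257080" → prefix "2" already present; 7 new (5, 2, 5, 7, 0, 8, 0)
  "24234866" → prefix "2" already present; 7 new (4, 2, 3, 4, 8, 6, 6)
  "25250" → prefix "2525" already present; 1 new (0)
  "206641427" → prefix "20664142" already present; 1 new (7)
  "23485588579" → prefix "2" already present; 10 new (3, 4, 8, 5, 5, 8, 8, 5, 7, 9)
  "23589094" → prefix "23" already present; 6 new (5, 8, 9, 0, 9, 4)
  "252587" → prefix "2525" already present; 2 new (8, 7)
  "206951600" → prefix "206" already present; 6 new (9, 5, 1, 6, 0, 0)
  "20671" → prefix "206" already present; 2 new (7, 1)
  "296514" → prefix "2" already present; 5 new (9, 6, 5, 1, 4)
  "2525" → prefix "2525" already present; 0 new (none)
  "206646820" → prefix "20664" already present; 4 new (6, 8, 2, 0)
  "206025518" → prefix "206" already present; 6 new (0, 2, 5, 5, 1, 8)
  "23589506563" → prefix "23589" already present; 6 new (5, 0, 6, 5, 6, 3)
Total nodes = 8 + 4 + 7 + 5 + 7 + 7 + 1 + 1 + 10 + 6 + 2 + 6 + 2 + 5 + 0 + 4 + 6 + 6 = 87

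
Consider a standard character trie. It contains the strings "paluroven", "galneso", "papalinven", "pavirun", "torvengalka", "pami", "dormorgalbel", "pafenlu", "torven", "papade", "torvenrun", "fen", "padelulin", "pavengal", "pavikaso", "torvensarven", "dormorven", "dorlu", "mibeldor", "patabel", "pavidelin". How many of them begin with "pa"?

Walk to "pa"; the words in its subtree are exactly those with that prefix.
Words under "pa": padelulin, pafenlu, paluroven, pami, papade, papalinven, patabel, pavengal, pavidelin, pavikaso, pavirun
Count: 11

11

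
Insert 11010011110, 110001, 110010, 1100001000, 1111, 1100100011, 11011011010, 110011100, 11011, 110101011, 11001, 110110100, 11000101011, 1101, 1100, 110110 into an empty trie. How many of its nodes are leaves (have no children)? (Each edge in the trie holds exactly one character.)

A leaf is a node with no children — equivalently, the end of a word that is not a proper prefix of any other stored word.
Those words: "1100001000", "11000101011", "1100100011", "110011100", "11010011110", "110101011", "110110100", "11011011010", "1111"
Leaf count: 9

9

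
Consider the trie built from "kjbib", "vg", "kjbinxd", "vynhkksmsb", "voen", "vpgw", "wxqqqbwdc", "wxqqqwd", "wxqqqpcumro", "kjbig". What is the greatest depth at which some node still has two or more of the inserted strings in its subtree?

5

Look for the deepest trie node that still has at least two words in its subtree.
"wxqqqbwdc" and "wxqqqpcumro" agree on "wxqqq" (5 characters) before diverging; nothing deeper is shared.
Longest shared-prefix length: 5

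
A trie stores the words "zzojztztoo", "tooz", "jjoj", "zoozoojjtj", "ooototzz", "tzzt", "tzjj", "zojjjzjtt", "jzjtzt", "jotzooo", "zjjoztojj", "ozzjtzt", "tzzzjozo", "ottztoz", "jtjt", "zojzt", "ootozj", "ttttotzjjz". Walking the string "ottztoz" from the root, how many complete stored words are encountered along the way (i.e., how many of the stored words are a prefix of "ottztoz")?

1

Traverse "ottztoz" character by character; count nodes along the way that are marked as word ends.
Prefixes of the query that are stored words: "ottztoz"
Count: 1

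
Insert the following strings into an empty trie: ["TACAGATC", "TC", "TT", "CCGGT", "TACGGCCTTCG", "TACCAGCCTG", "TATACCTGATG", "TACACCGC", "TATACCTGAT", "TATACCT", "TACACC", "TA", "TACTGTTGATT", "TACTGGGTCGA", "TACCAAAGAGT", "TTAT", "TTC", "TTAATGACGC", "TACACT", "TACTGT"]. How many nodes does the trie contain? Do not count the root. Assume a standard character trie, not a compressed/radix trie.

Insert word by word; a character creates a node only if that edge doesn't already exist:
  "TACAGATC" → 8 new (T, A, C, A, G, A, T, C)
  "TC" → prefix "T" already present; 1 new (C)
  "TT" → prefix "T" already present; 1 new (T)
  "CCGGT" → 5 new (C, C, G, G, T)
  "TACGGCCTTCG" → prefix "TAC" already present; 8 new (G, G, C, C, T, T, C, G)
  "TACCAGCCTG" → prefix "TAC" already present; 7 new (C, A, G, C, C, T, G)
  "TATACCTGATG" → prefix "TA" already present; 9 new (T, A, C, C, T, G, A, T, G)
  "TACACCGC" → prefix "TACA" already present; 4 new (C, C, G, C)
  "TATACCTGAT" → prefix "TATACCTGAT" already present; 0 new (none)
  "TATACCT" → prefix "TATACCT" already present; 0 new (none)
  "TACACC" → prefix "TACACC" already present; 0 new (none)
  "TA" → prefix "TA" already present; 0 new (none)
  "TACTGTTGATT" → prefix "TAC" already present; 8 new (T, G, T, T, G, A, T, T)
  "TACTGGGTCGA" → prefix "TACTG" already present; 6 new (G, G, T, C, G, A)
  "TACCAAAGAGT" → prefix "TACCA" already present; 6 new (A, A, G, A, G, T)
  "TTAT" → prefix "TT" already present; 2 new (A, T)
  "TTC" → prefix "TT" already present; 1 new (C)
  "TTAATGACGC" → prefix "TTA" already present; 7 new (A, T, G, A, C, G, C)
  "TACACT" → prefix "TACAC" already present; 1 new (T)
  "TACTGT" → prefix "TACTGT" already present; 0 new (none)
Total nodes = 8 + 1 + 1 + 5 + 8 + 7 + 9 + 4 + 0 + 0 + 0 + 0 + 8 + 6 + 6 + 2 + 1 + 7 + 1 + 0 = 74

74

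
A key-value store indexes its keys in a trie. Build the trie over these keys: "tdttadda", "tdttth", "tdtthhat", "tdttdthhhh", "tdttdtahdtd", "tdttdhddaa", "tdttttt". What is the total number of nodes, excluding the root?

32

Trie structure (* marks end of a word):
(root)
└─ t
   └─ d
      └─ t
         └─ t
            ├─ a
            │  └─ d
            │     └─ d
            │        └─ a *
            ├─ d
            │  ├─ h
            │  │  └─ d
            │  │     └─ d
            │  │        └─ a
            │  │           └─ a *
            │  └─ t
            │     ├─ a
            │     │  └─ h
            │     │     └─ d
            │     │        └─ t
            │     │           └─ d *
            │     └─ h
            │        └─ h
            │           └─ h
            │              └─ h *
            ├─ h
            │  └─ h
            │     └─ a
            │        └─ t *
            └─ t
               ├─ h *
               └─ t
                  └─ t *
Counting every labelled node above: 32.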